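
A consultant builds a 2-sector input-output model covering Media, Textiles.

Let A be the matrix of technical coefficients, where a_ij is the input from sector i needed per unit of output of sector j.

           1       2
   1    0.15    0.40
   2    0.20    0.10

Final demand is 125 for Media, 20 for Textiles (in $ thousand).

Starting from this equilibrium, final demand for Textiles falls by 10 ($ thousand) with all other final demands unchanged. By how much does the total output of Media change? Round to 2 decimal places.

I − A =
  [   0.85    -0.40]
  [  -0.20     0.90]
det(I−A) = (0.85)(0.90) − (-0.40)(-0.20) = 0.6850
adj(I−A) = [[0.90, 0.40], [0.20, 0.85]]
(I − A)⁻¹ = adj(I−A) / det(I−A) ≈
  [   1.3139     0.5839]
  [   0.2920     1.2409]
Δx = (I − A)⁻¹ Δd with Δd having -10 in the Textiles component and 0 elsewhere.
So Δx_1 = L_12 · (-10), where L_12 = adj(I−A)_12 / det(I−A) = 0.40 / 0.6850.
Δx_1 = 0.40 × (-10) / 0.6850 = -4.00 / 0.6850 ≈ -5.84.

Δx_1 = -5.84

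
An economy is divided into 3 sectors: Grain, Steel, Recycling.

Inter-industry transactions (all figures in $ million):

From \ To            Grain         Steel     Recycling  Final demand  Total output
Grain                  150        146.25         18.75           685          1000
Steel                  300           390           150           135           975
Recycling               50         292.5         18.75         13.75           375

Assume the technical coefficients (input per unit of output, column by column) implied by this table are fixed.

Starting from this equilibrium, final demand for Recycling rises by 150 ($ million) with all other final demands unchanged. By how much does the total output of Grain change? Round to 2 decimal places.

Technical coefficients a_ij = z_ij / X_j:
  a_GG = 150/1000 = 0.15, a_SG = 300/1000 = 0.30, a_RG = 50/1000 = 0.05
  a_GS = 146.25/975 = 0.15, a_SS = 390/975 = 0.40, a_RS = 292.5/975 = 0.30
  a_GR = 18.75/375 = 0.05, a_SR = 150/375 = 0.40, a_RR = 18.75/375 = 0.05
I − A =
  [   0.85    -0.15    -0.05]
  [  -0.30     0.60    -0.40]
  [  -0.05    -0.30     0.95]
Cofactors of I−A, C_ij = (−1)^(i+j)·(minor ij) (rows/columns in the sector order above):
  C_11 = (0.60)(0.95) − (-0.40)(-0.30) = 0.4500
  C_12 = −[(-0.30)(0.95) − (-0.40)(-0.05)] = 0.3050
  C_13 = (-0.30)(-0.30) − (0.60)(-0.05) = 0.1200
  C_21 = −[(-0.15)(0.95) − (-0.05)(-0.30)] = 0.1575
  C_22 = (0.85)(0.95) − (-0.05)(-0.05) = 0.8050
  C_23 = −[(0.85)(-0.30) − (-0.15)(-0.05)] = 0.2625
  C_31 = (-0.15)(-0.40) − (-0.05)(0.60) = 0.0900
  C_32 = −[(0.85)(-0.40) − (-0.05)(-0.30)] = 0.3550
  C_33 = (0.85)(0.60) − (-0.15)(-0.30) = 0.4650
det(I−A) = Σ_j (I−A)_1j·C_1j = (0.85)(0.4500) + (-0.15)(0.3050) + (-0.05)(0.1200) = 0.33075
adj(I−A) = Cᵀ =
  [ 0.4500   0.1575   0.0900]
  [ 0.3050   0.8050   0.3550]
  [ 0.1200   0.2625   0.4650]
(I − A)⁻¹ = adj(I−A) / det(I−A) ≈
  [   1.3605     0.4762     0.2721]
  [   0.9221     2.4339     1.0733]
  [   0.3628     0.7937     1.4059]
Δx = (I − A)⁻¹ Δd with Δd having +150 in the Recycling component and 0 elsewhere.
So Δx_G = L_GR · (+150), where L_GR = adj(I−A)_GR / det(I−A) = 0.0900 / 0.33075.
Δx_G = 0.0900 × (+150) / 0.33075 = 13.50 / 0.33075 ≈ 40.82.

Δx_G = 40.82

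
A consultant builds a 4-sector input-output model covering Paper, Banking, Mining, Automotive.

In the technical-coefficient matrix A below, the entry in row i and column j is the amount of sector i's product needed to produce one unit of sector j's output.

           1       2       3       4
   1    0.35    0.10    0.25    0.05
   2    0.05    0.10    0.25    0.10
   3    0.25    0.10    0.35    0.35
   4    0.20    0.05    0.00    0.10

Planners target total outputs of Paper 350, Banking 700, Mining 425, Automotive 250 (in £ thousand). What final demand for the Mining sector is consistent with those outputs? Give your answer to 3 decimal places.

I − A =
  [   0.65    -0.10    -0.25    -0.05]
  [  -0.05     0.90    -0.25    -0.10]
  [  -0.25    -0.10     0.65    -0.35]
  [  -0.20    -0.05     0.00     0.90]
d = (I − A) x:
  d_1 = (+0.65)·350 + (-0.10)·700 + (-0.25)·425 + (-0.05)·250 = 38.750
  d_2 = (-0.05)·350 + (+0.90)·700 + (-0.25)·425 + (-0.10)·250 = 481.250
  d_3 = (-0.25)·350 + (-0.10)·700 + (+0.65)·425 + (-0.35)·250 = 31.250
  d_4 = (-0.20)·350 + (-0.05)·700 + (+0.00)·425 + (+0.90)·250 = 120.000

d_3 = 31.250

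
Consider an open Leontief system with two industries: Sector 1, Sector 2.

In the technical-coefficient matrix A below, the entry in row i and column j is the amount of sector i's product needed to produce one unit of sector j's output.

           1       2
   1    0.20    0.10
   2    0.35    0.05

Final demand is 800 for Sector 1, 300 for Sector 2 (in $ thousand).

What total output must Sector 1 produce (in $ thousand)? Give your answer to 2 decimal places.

I − A =
  [   0.80    -0.10]
  [  -0.35     0.95]
det(I−A) = (0.80)(0.95) − (-0.10)(-0.35) = 0.7250
adj(I−A) = [[0.95, 0.10], [0.35, 0.80]]
(I − A)⁻¹ = adj(I−A) / det(I−A) ≈
  [   1.3103     0.1379]
  [   0.4828     1.1034]
x = (I − A)⁻¹ d = adj(I−A)·d / det(I−A), with det(I−A) = 0.7250:
  x_1 = (0.95·800 + 0.10·300) / 0.7250 = 790.00 / 0.7250 ≈ 1089.66
  x_2 = (0.35·800 + 0.80·300) / 0.7250 = 520.00 / 0.7250 ≈ 717.24

x_1 = 1089.66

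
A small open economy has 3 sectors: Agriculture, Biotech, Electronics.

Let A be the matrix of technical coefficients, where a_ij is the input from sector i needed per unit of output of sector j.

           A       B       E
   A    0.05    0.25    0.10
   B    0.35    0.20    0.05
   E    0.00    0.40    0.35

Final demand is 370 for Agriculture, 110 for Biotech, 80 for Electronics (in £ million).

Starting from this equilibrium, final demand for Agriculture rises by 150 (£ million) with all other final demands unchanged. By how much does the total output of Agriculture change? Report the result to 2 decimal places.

I − A =
  [   0.95    -0.25    -0.10]
  [  -0.35     0.80    -0.05]
  [   0.00    -0.40     0.65]
Cofactors of I−A, C_ij = (−1)^(i+j)·(minor ij) (rows/columns in the sector order above):
  C_11 = (0.80)(0.65) − (-0.05)(-0.40) = 0.5000
  C_12 = −[(-0.35)(0.65) − (-0.05)(0.00)] = 0.2275
  C_13 = (-0.35)(-0.40) − (0.80)(0.00) = 0.1400
  C_21 = −[(-0.25)(0.65) − (-0.10)(-0.40)] = 0.2025
  C_22 = (0.95)(0.65) − (-0.10)(0.00) = 0.6175
  C_23 = −[(0.95)(-0.40) − (-0.25)(0.00)] = 0.3800
  C_31 = (-0.25)(-0.05) − (-0.10)(0.80) = 0.0925
  C_32 = −[(0.95)(-0.05) − (-0.10)(-0.35)] = 0.0825
  C_33 = (0.95)(0.80) − (-0.25)(-0.35) = 0.6725
det(I−A) = Σ_j (I−A)_1j·C_1j = (0.95)(0.5000) + (-0.25)(0.2275) + (-0.10)(0.1400) = 0.404125
adj(I−A) = Cᵀ =
  [ 0.5000   0.2025   0.0925]
  [ 0.2275   0.6175   0.0825]
  [ 0.1400   0.3800   0.6725]
(I − A)⁻¹ = adj(I−A) / det(I−A) ≈
  [   1.2372     0.5011     0.2289]
  [   0.5629     1.5280     0.2041]
  [   0.3464     0.9403     1.6641]
Δx = (I − A)⁻¹ Δd with Δd having +150 in the Agriculture component and 0 elsewhere.
So Δx_A = L_AA · (+150), where L_AA = adj(I−A)_AA / det(I−A) = 0.5000 / 0.404125.
Δx_A = 0.5000 × (+150) / 0.404125 = 75.00 / 0.404125 ≈ 185.59.

Δx_A = 185.59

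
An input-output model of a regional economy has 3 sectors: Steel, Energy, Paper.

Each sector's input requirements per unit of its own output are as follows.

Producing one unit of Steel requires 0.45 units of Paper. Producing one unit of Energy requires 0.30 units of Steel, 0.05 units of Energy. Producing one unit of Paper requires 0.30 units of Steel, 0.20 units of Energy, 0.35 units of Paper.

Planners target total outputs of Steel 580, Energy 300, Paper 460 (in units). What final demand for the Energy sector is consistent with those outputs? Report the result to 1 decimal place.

I − A =
  [   1.00    -0.30    -0.30]
  [   0.00     0.95    -0.20]
  [  -0.45     0.00     0.65]
d = (I − A) x:
  d_1 = (+1.00)·580 + (-0.30)·300 + (-0.30)·460 = 352.0
  d_2 = (+0.00)·580 + (+0.95)·300 + (-0.20)·460 = 193.0
  d_3 = (-0.45)·580 + (+0.00)·300 + (+0.65)·460 = 38.0

d_2 = 193.0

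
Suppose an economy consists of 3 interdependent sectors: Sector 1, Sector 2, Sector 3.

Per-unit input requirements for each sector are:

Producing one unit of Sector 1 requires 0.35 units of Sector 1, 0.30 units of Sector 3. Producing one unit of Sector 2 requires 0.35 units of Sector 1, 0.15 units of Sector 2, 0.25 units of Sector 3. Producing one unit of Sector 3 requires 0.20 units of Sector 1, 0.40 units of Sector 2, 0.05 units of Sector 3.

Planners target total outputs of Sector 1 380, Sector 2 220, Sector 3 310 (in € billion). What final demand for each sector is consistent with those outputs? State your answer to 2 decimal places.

I − A =
  [   0.65    -0.35    -0.20]
  [   0.00     0.85    -0.40]
  [  -0.30    -0.25     0.95]
d = (I − A) x:
  d_1 = (+0.65)·380 + (-0.35)·220 + (-0.20)·310 = 108.00
  d_2 = (+0.00)·380 + (+0.85)·220 + (-0.40)·310 = 63.00
  d_3 = (-0.30)·380 + (-0.25)·220 + (+0.95)·310 = 125.50

d_1 = 108.00, d_2 = 63.00, d_3 = 125.50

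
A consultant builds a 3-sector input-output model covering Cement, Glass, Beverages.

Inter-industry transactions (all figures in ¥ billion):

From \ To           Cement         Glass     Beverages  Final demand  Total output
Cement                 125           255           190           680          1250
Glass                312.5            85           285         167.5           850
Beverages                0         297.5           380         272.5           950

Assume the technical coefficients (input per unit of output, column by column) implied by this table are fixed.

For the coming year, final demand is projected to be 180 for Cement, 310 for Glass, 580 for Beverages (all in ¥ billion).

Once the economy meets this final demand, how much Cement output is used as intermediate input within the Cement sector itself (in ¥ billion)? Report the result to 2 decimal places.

Technical coefficients a_ij = z_ij / X_j:
  a_CC = 125/1250 = 0.10, a_GC = 312.5/1250 = 0.25, a_BC = 0/1250 = 0.00
  a_CG = 255/850 = 0.30, a_GG = 85/850 = 0.10, a_BG = 297.5/850 = 0.35
  a_CB = 190/950 = 0.20, a_GB = 285/950 = 0.30, a_BB = 380/950 = 0.40
I − A =
  [   0.90    -0.30    -0.20]
  [  -0.25     0.90    -0.30]
  [   0.00    -0.35     0.60]
Cofactors of I−A, C_ij = (−1)^(i+j)·(minor ij) (rows/columns in the sector order above):
  C_11 = (0.90)(0.60) − (-0.30)(-0.35) = 0.4350
  C_12 = −[(-0.25)(0.60) − (-0.30)(0.00)] = 0.1500
  C_13 = (-0.25)(-0.35) − (0.90)(0.00) = 0.0875
  C_21 = −[(-0.30)(0.60) − (-0.20)(-0.35)] = 0.2500
  C_22 = (0.90)(0.60) − (-0.20)(0.00) = 0.5400
  C_23 = −[(0.90)(-0.35) − (-0.30)(0.00)] = 0.3150
  C_31 = (-0.30)(-0.30) − (-0.20)(0.90) = 0.2700
  C_32 = −[(0.90)(-0.30) − (-0.20)(-0.25)] = 0.3200
  C_33 = (0.90)(0.90) − (-0.30)(-0.25) = 0.7350
det(I−A) = Σ_j (I−A)_1j·C_1j = (0.90)(0.4350) + (-0.30)(0.1500) + (-0.20)(0.0875) = 0.3290
adj(I−A) = Cᵀ =
  [ 0.4350   0.2500   0.2700]
  [ 0.1500   0.5400   0.3200]
  [ 0.0875   0.3150   0.7350]
(I − A)⁻¹ = adj(I−A) / det(I−A) ≈
  [   1.3222     0.7599     0.8207]
  [   0.4559     1.6413     0.9726]
  [   0.2660     0.9574     2.2340]
First solve x = (I − A)⁻¹ d = adj(I−A)·d / det(I−A); in particular x_C = (0.4350·180 + 0.2500·310 + 0.2700·580) / 0.3290 = 312.40 / 0.3290 ≈ 949.5441.
Intermediate flow from C to C: z_CC = a_CC · x_C = 0.10 × 312.40 / 0.3290 = 31.24 / 0.3290 ≈ 94.95.

z_CC = 94.95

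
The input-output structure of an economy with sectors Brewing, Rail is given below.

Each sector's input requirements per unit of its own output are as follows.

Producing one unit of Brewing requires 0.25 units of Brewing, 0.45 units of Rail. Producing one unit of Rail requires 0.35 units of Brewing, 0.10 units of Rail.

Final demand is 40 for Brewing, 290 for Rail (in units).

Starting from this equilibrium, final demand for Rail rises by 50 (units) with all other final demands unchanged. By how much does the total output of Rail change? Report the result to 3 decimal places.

Δx_2 = 72.464

I − A =
  [   0.75    -0.35]
  [  -0.45     0.90]
det(I−A) = (0.75)(0.90) − (-0.35)(-0.45) = 0.5175
adj(I−A) = [[0.90, 0.35], [0.45, 0.75]]
(I − A)⁻¹ = adj(I−A) / det(I−A) ≈
  [   1.7391     0.6763]
  [   0.8696     1.4493]
Δx = (I − A)⁻¹ Δd with Δd having +50 in the Rail component and 0 elsewhere.
So Δx_2 = L_22 · (+50), where L_22 = adj(I−A)_22 / det(I−A) = 0.75 / 0.5175.
Δx_2 = 0.75 × (+50) / 0.5175 = 37.50 / 0.5175 ≈ 72.464.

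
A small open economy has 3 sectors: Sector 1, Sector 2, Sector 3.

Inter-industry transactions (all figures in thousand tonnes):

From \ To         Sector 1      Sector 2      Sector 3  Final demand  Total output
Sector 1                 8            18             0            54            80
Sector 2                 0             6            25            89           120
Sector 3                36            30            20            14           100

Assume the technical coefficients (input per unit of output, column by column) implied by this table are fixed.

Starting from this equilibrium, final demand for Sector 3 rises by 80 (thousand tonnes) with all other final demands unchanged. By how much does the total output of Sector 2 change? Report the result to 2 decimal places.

Technical coefficients a_ij = z_ij / X_j:
  a_11 = 8/80 = 0.10, a_21 = 0/80 = 0.00, a_31 = 36/80 = 0.45
  a_12 = 18/120 = 0.15, a_22 = 6/120 = 0.05, a_32 = 30/120 = 0.25
  a_13 = 0/100 = 0.00, a_23 = 25/100 = 0.25, a_33 = 20/100 = 0.20
I − A =
  [   0.90    -0.15     0.00]
  [   0.00     0.95    -0.25]
  [  -0.45    -0.25     0.80]
Cofactors of I−A, C_ij = (−1)^(i+j)·(minor ij) (rows/columns in the sector order above):
  C_11 = (0.95)(0.80) − (-0.25)(-0.25) = 0.6975
  C_12 = −[(0.00)(0.80) − (-0.25)(-0.45)] = 0.1125
  C_13 = (0.00)(-0.25) − (0.95)(-0.45) = 0.4275
  C_21 = −[(-0.15)(0.80) − (0.00)(-0.25)] = 0.1200
  C_22 = (0.90)(0.80) − (0.00)(-0.45) = 0.7200
  C_23 = −[(0.90)(-0.25) − (-0.15)(-0.45)] = 0.2925
  C_31 = (-0.15)(-0.25) − (0.00)(0.95) = 0.0375
  C_32 = −[(0.90)(-0.25) − (0.00)(0.00)] = 0.2250
  C_33 = (0.90)(0.95) − (-0.15)(0.00) = 0.8550
det(I−A) = Σ_j (I−A)_1j·C_1j = (0.90)(0.6975) + (-0.15)(0.1125) + (0.00)(0.4275) = 0.610875
adj(I−A) = Cᵀ =
  [ 0.6975   0.1200   0.0375]
  [ 0.1125   0.7200   0.2250]
  [ 0.4275   0.2925   0.8550]
(I − A)⁻¹ = adj(I−A) / det(I−A) ≈
  [   1.1418     0.1964     0.0614]
  [   0.1842     1.1786     0.3683]
  [   0.6998     0.4788     1.3996]
Δx = (I − A)⁻¹ Δd with Δd having +80 in the Sector 3 component and 0 elsewhere.
So Δx_2 = L_23 · (+80), where L_23 = adj(I−A)_23 / det(I−A) = 0.2250 / 0.610875.
Δx_2 = 0.2250 × (+80) / 0.610875 = 18.00 / 0.610875 ≈ 29.47.

Δx_2 = 29.47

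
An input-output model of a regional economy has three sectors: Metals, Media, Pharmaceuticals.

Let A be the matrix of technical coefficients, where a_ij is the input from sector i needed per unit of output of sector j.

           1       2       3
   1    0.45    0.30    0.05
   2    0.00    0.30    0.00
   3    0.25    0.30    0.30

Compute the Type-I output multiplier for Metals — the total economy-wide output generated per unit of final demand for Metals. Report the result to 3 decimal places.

m_1 = 2.550

I − A =
  [   0.55    -0.30    -0.05]
  [   0.00     0.70     0.00]
  [  -0.25    -0.30     0.70]
Cofactors of I−A, C_ij = (−1)^(i+j)·(minor ij) (rows/columns in the sector order above):
  C_11 = (0.70)(0.70) − (0.00)(-0.30) = 0.4900
  C_12 = −[(0.00)(0.70) − (0.00)(-0.25)] = 0.0000
  C_13 = (0.00)(-0.30) − (0.70)(-0.25) = 0.1750
  C_21 = −[(-0.30)(0.70) − (-0.05)(-0.30)] = 0.2250
  C_22 = (0.55)(0.70) − (-0.05)(-0.25) = 0.3725
  C_23 = −[(0.55)(-0.30) − (-0.30)(-0.25)] = 0.2400
  C_31 = (-0.30)(0.00) − (-0.05)(0.70) = 0.0350
  C_32 = −[(0.55)(0.00) − (-0.05)(0.00)] = 0.0000
  C_33 = (0.55)(0.70) − (-0.30)(0.00) = 0.3850
det(I−A) = Σ_j (I−A)_1j·C_1j = (0.55)(0.4900) + (-0.30)(0.0000) + (-0.05)(0.1750) = 0.26075
adj(I−A) = Cᵀ =
  [ 0.4900   0.2250   0.0350]
  [ 0.0000   0.3725   0.0000]
  [ 0.1750   0.2400   0.3850]
(I − A)⁻¹ = adj(I−A) / det(I−A) ≈
  [   1.8792     0.8629     0.1342]
  [   0.0000     1.4286     0.0000]
  [   0.6711     0.9204     1.4765]
The output multiplier for sector j is the column-j sum of the Leontief inverse (I − A)⁻¹ = adj(I−A) / det(I−A).
Column 1 of adj(I−A): (0.4900, 0.0000, 0.1750); det(I−A) = 0.26075.
m_1 = (0.4900 + 0.0000 + 0.1750) / 0.26075 = 0.665 / 0.26075 ≈ 2.550.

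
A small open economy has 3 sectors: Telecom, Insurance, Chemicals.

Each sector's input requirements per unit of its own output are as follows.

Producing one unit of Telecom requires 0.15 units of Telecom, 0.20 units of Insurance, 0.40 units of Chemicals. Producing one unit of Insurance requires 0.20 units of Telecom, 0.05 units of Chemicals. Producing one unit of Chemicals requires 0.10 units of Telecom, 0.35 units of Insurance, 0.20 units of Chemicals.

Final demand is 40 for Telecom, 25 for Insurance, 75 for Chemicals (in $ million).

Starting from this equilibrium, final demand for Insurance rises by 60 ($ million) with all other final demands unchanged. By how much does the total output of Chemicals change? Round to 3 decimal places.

Δx_3 = 13.029

I − A =
  [   0.85    -0.20    -0.10]
  [  -0.20     1.00    -0.35]
  [  -0.40    -0.05     0.80]
Cofactors of I−A, C_ij = (−1)^(i+j)·(minor ij) (rows/columns in the sector order above):
  C_11 = (1.00)(0.80) − (-0.35)(-0.05) = 0.7825
  C_12 = −[(-0.20)(0.80) − (-0.35)(-0.40)] = 0.3000
  C_13 = (-0.20)(-0.05) − (1.00)(-0.40) = 0.4100
  C_21 = −[(-0.20)(0.80) − (-0.10)(-0.05)] = 0.1650
  C_22 = (0.85)(0.80) − (-0.10)(-0.40) = 0.6400
  C_23 = −[(0.85)(-0.05) − (-0.20)(-0.40)] = 0.1225
  C_31 = (-0.20)(-0.35) − (-0.10)(1.00) = 0.1700
  C_32 = −[(0.85)(-0.35) − (-0.10)(-0.20)] = 0.3175
  C_33 = (0.85)(1.00) − (-0.20)(-0.20) = 0.8100
det(I−A) = Σ_j (I−A)_1j·C_1j = (0.85)(0.7825) + (-0.20)(0.3000) + (-0.10)(0.4100) = 0.564125
adj(I−A) = Cᵀ =
  [ 0.7825   0.1650   0.1700]
  [ 0.3000   0.6400   0.3175]
  [ 0.4100   0.1225   0.8100]
(I − A)⁻¹ = adj(I−A) / det(I−A) ≈
  [   1.3871     0.2925     0.3014]
  [   0.5318     1.1345     0.5628]
  [   0.7268     0.2172     1.4359]
Δx = (I − A)⁻¹ Δd with Δd having +60 in the Insurance component and 0 elsewhere.
So Δx_3 = L_32 · (+60), where L_32 = adj(I−A)_32 / det(I−A) = 0.1225 / 0.564125.
Δx_3 = 0.1225 × (+60) / 0.564125 = 7.35 / 0.564125 ≈ 13.029.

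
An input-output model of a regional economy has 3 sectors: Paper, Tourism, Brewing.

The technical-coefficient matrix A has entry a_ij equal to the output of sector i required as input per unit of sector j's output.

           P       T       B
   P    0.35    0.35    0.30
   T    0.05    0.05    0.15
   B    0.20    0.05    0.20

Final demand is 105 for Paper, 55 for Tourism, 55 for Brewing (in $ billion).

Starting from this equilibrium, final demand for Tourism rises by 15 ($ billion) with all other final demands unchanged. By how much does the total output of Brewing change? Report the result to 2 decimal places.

I − A =
  [   0.65    -0.35    -0.30]
  [  -0.05     0.95    -0.15]
  [  -0.20    -0.05     0.80]
Cofactors of I−A, C_ij = (−1)^(i+j)·(minor ij) (rows/columns in the sector order above):
  C_11 = (0.95)(0.80) − (-0.15)(-0.05) = 0.7525
  C_12 = −[(-0.05)(0.80) − (-0.15)(-0.20)] = 0.0700
  C_13 = (-0.05)(-0.05) − (0.95)(-0.20) = 0.1925
  C_21 = −[(-0.35)(0.80) − (-0.30)(-0.05)] = 0.2950
  C_22 = (0.65)(0.80) − (-0.30)(-0.20) = 0.4600
  C_23 = −[(0.65)(-0.05) − (-0.35)(-0.20)] = 0.1025
  C_31 = (-0.35)(-0.15) − (-0.30)(0.95) = 0.3375
  C_32 = −[(0.65)(-0.15) − (-0.30)(-0.05)] = 0.1125
  C_33 = (0.65)(0.95) − (-0.35)(-0.05) = 0.6000
det(I−A) = Σ_j (I−A)_1j·C_1j = (0.65)(0.7525) + (-0.35)(0.0700) + (-0.30)(0.1925) = 0.406875
adj(I−A) = Cᵀ =
  [ 0.7525   0.2950   0.3375]
  [ 0.0700   0.4600   0.1125]
  [ 0.1925   0.1025   0.6000]
(I − A)⁻¹ = adj(I−A) / det(I−A) ≈
  [   1.8495     0.7250     0.8295]
  [   0.1720     1.1306     0.2765]
  [   0.4731     0.2519     1.4747]
Δx = (I − A)⁻¹ Δd with Δd having +15 in the Tourism component and 0 elsewhere.
So Δx_B = L_BT · (+15), where L_BT = adj(I−A)_BT / det(I−A) = 0.1025 / 0.406875.
Δx_B = 0.1025 × (+15) / 0.406875 = 1.5375 / 0.406875 ≈ 3.78.

Δx_B = 3.78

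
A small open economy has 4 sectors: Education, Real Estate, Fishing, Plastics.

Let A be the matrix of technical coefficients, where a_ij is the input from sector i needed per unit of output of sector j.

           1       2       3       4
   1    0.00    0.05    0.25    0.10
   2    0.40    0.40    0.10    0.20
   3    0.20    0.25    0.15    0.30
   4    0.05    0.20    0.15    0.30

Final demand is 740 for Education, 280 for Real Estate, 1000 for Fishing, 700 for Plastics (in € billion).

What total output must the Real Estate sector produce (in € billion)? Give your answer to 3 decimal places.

I − A =
  [   1.00    -0.05    -0.25    -0.10]
  [  -0.40     0.60    -0.10    -0.20]
  [  -0.20    -0.25     0.85    -0.30]
  [  -0.05    -0.20    -0.15     0.70]
Compute the cofactors C_ij = (−1)^(i+j)·(3×3 minor ij) of I−A; the adjugate is their transpose:
adj(I−A) = Cᵀ =
  [ 0.26500   0.10700   0.11100   0.11600]
  [ 0.25000   0.50400   0.17800   0.25600]
  [ 0.18150   0.24550   0.35450   0.24800]
  [ 0.12925   0.20425   0.13475   0.41200]
det(I−A) = Σ_j (I−A)_1j·C_1j = (1.00)(0.26500) + (-0.05)(0.25000) + (-0.25)(0.18150) + (-0.10)(0.12925) = 0.1942
(I − A)⁻¹ = adj(I−A) / det(I−A) ≈
  [   1.3646     0.5510     0.5716     0.5973]
  [   1.2873     2.5953     0.9166     1.3182]
  [   0.9346     1.2642     1.8254     1.2770]
  [   0.6656     1.0518     0.6939     2.1215]
x = (I − A)⁻¹ d = adj(I−A)·d / det(I−A), with det(I−A) = 0.1942:
  x_1 = (0.26500·740 + 0.10700·280 + 0.11100·1000 + 0.11600·700) / 0.1942 = 418.26 / 0.1942 ≈ 2153.759
  x_2 = (0.25000·740 + 0.50400·280 + 0.17800·1000 + 0.25600·700) / 0.1942 = 683.32 / 0.1942 ≈ 3518.641
  x_3 = (0.18150·740 + 0.24550·280 + 0.35450·1000 + 0.24800·700) / 0.1942 = 731.15 / 0.1942 ≈ 3764.933
  x_4 = (0.12925·740 + 0.20425·280 + 0.13475·1000 + 0.41200·700) / 0.1942 = 575.985 / 0.1942 ≈ 2965.937

x_2 = 3518.641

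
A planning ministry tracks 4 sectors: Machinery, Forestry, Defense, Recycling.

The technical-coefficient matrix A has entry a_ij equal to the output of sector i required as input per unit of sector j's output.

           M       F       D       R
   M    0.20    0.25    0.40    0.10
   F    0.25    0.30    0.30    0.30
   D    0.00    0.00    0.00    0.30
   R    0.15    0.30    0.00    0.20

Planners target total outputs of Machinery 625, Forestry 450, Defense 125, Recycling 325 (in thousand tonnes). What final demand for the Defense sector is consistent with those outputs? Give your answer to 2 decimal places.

I − A =
  [   0.80    -0.25    -0.40    -0.10]
  [  -0.25     0.70    -0.30    -0.30]
  [   0.00     0.00     1.00    -0.30]
  [  -0.15    -0.30     0.00     0.80]
d = (I − A) x:
  d_M = (+0.80)·625 + (-0.25)·450 + (-0.40)·125 + (-0.10)·325 = 305.00
  d_F = (-0.25)·625 + (+0.70)·450 + (-0.30)·125 + (-0.30)·325 = 23.75
  d_D = (+0.00)·625 + (+0.00)·450 + (+1.00)·125 + (-0.30)·325 = 27.50
  d_R = (-0.15)·625 + (-0.30)·450 + (+0.00)·125 + (+0.80)·325 = 31.25

d_D = 27.50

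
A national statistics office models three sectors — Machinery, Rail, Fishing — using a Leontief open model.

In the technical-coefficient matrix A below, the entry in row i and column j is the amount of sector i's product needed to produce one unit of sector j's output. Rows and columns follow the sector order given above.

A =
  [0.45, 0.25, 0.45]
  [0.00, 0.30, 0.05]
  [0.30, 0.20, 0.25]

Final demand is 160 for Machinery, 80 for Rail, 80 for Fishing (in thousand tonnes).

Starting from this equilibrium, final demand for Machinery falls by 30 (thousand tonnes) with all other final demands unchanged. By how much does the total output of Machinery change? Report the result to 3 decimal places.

I − A =
  [   0.55    -0.25    -0.45]
  [   0.00     0.70    -0.05]
  [  -0.30    -0.20     0.75]
Cofactors of I−A, C_ij = (−1)^(i+j)·(minor ij) (rows/columns in the sector order above):
  C_11 = (0.70)(0.75) − (-0.05)(-0.20) = 0.5150
  C_12 = −[(0.00)(0.75) − (-0.05)(-0.30)] = 0.0150
  C_13 = (0.00)(-0.20) − (0.70)(-0.30) = 0.2100
  C_21 = −[(-0.25)(0.75) − (-0.45)(-0.20)] = 0.2775
  C_22 = (0.55)(0.75) − (-0.45)(-0.30) = 0.2775
  C_23 = −[(0.55)(-0.20) − (-0.25)(-0.30)] = 0.1850
  C_31 = (-0.25)(-0.05) − (-0.45)(0.70) = 0.3275
  C_32 = −[(0.55)(-0.05) − (-0.45)(0.00)] = 0.0275
  C_33 = (0.55)(0.70) − (-0.25)(0.00) = 0.3850
det(I−A) = Σ_j (I−A)_1j·C_1j = (0.55)(0.5150) + (-0.25)(0.0150) + (-0.45)(0.2100) = 0.1850
adj(I−A) = Cᵀ =
  [ 0.5150   0.2775   0.3275]
  [ 0.0150   0.2775   0.0275]
  [ 0.2100   0.1850   0.3850]
(I − A)⁻¹ = adj(I−A) / det(I−A) ≈
  [   2.7838     1.5000     1.7703]
  [   0.0811     1.5000     0.1486]
  [   1.1351     1.0000     2.0811]
Δx = (I − A)⁻¹ Δd with Δd having -30 in the Machinery component and 0 elsewhere.
So Δx_M = L_MM · (-30), where L_MM = adj(I−A)_MM / det(I−A) = 0.5150 / 0.1850.
Δx_M = 0.5150 × (-30) / 0.1850 = -15.45 / 0.1850 ≈ -83.514.

Δx_M = -83.514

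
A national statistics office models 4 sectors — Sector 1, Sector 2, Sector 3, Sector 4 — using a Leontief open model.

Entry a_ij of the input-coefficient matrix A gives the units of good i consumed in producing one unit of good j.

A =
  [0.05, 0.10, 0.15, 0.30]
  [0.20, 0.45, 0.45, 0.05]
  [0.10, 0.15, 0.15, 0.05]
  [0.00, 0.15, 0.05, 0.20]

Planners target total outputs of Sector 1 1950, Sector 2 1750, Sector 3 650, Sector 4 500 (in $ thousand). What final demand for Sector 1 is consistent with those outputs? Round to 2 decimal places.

d_1 = 1430.00

I − A =
  [   0.95    -0.10    -0.15    -0.30]
  [  -0.20     0.55    -0.45    -0.05]
  [  -0.10    -0.15     0.85    -0.05]
  [   0.00    -0.15    -0.05     0.80]
d = (I − A) x:
  d_1 = (+0.95)·1950 + (-0.10)·1750 + (-0.15)·650 + (-0.30)·500 = 1430.00
  d_2 = (-0.20)·1950 + (+0.55)·1750 + (-0.45)·650 + (-0.05)·500 = 255.00
  d_3 = (-0.10)·1950 + (-0.15)·1750 + (+0.85)·650 + (-0.05)·500 = 70.00
  d_4 = (+0.00)·1950 + (-0.15)·1750 + (-0.05)·650 + (+0.80)·500 = 105.00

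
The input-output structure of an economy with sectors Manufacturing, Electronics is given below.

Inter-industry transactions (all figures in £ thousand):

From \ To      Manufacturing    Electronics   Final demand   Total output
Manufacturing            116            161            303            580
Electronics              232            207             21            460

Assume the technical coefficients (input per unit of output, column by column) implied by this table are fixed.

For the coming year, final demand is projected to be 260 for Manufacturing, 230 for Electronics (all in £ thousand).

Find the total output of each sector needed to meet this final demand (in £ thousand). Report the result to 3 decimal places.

x_1 = 745.000, x_2 = 960.000

Technical coefficients a_ij = z_ij / X_j:
  a_11 = 116/580 = 0.20, a_21 = 232/580 = 0.40
  a_12 = 161/460 = 0.35, a_22 = 207/460 = 0.45
I − A =
  [   0.80    -0.35]
  [  -0.40     0.55]
det(I−A) = (0.80)(0.55) − (-0.35)(-0.40) = 0.3000
adj(I−A) = [[0.55, 0.35], [0.40, 0.80]]
(I − A)⁻¹ = adj(I−A) / det(I−A) ≈
  [   1.8333     1.1667]
  [   1.3333     2.6667]
x = (I − A)⁻¹ d = adj(I−A)·d / det(I−A), with det(I−A) = 0.3000:
  x_1 = (0.55·260 + 0.35·230) / 0.3000 = 223.50 / 0.3000 = 745.000
  x_2 = (0.40·260 + 0.80·230) / 0.3000 = 288.00 / 0.3000 = 960.000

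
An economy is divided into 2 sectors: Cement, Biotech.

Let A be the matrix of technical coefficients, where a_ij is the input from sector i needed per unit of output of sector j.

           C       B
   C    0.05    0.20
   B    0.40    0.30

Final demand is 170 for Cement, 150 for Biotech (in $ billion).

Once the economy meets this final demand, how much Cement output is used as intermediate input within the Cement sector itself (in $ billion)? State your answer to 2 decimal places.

I − A =
  [   0.95    -0.20]
  [  -0.40     0.70]
det(I−A) = (0.95)(0.70) − (-0.20)(-0.40) = 0.5850
adj(I−A) = [[0.70, 0.20], [0.40, 0.95]]
(I − A)⁻¹ = adj(I−A) / det(I−A) ≈
  [   1.1966     0.3419]
  [   0.6838     1.6239]
First solve x = (I − A)⁻¹ d = adj(I−A)·d / det(I−A); in particular x_C = (0.70·170 + 0.20·150) / 0.5850 = 149.00 / 0.5850 ≈ 254.7009.
Intermediate flow from C to C: z_CC = a_CC · x_C = 0.05 × 149.00 / 0.5850 = 7.45 / 0.5850 ≈ 12.74.

z_CC = 12.74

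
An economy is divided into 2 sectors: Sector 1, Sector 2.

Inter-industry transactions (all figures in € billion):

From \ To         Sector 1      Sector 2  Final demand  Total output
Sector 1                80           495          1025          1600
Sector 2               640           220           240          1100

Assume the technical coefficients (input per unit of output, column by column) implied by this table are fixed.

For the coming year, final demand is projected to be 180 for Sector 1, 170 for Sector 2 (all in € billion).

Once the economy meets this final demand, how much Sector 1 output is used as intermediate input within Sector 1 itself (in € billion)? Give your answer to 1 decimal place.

z_11 = 19.0

Technical coefficients a_ij = z_ij / X_j:
  a_11 = 80/1600 = 0.05, a_21 = 640/1600 = 0.40
  a_12 = 495/1100 = 0.45, a_22 = 220/1100 = 0.20
I − A =
  [   0.95    -0.45]
  [  -0.40     0.80]
det(I−A) = (0.95)(0.80) − (-0.45)(-0.40) = 0.5800
adj(I−A) = [[0.80, 0.45], [0.40, 0.95]]
(I − A)⁻¹ = adj(I−A) / det(I−A) ≈
  [   1.3793     0.7759]
  [   0.6897     1.6379]
First solve x = (I − A)⁻¹ d = adj(I−A)·d / det(I−A); in particular x_1 = (0.80·180 + 0.45·170) / 0.5800 = 220.50 / 0.5800 ≈ 380.172.
Intermediate flow from 1 to 1: z_11 = a_11 · x_1 = 0.05 × 220.50 / 0.5800 = 11.025 / 0.5800 ≈ 19.0.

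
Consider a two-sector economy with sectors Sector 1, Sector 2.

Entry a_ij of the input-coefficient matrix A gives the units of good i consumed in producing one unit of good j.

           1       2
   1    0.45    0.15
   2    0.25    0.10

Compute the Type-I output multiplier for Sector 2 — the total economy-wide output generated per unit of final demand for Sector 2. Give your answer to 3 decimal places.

I − A =
  [   0.55    -0.15]
  [  -0.25     0.90]
det(I−A) = (0.55)(0.90) − (-0.15)(-0.25) = 0.4575
adj(I−A) = [[0.90, 0.15], [0.25, 0.55]]
(I − A)⁻¹ = adj(I−A) / det(I−A) ≈
  [   1.9672     0.3279]
  [   0.5464     1.2022]
The output multiplier for sector j is the column-j sum of the Leontief inverse (I − A)⁻¹ = adj(I−A) / det(I−A).
Column 2 of adj(I−A): (0.15, 0.55); det(I−A) = 0.4575.
m_2 = (0.15 + 0.55) / 0.4575 = 0.70 / 0.4575 ≈ 1.530.

m_2 = 1.530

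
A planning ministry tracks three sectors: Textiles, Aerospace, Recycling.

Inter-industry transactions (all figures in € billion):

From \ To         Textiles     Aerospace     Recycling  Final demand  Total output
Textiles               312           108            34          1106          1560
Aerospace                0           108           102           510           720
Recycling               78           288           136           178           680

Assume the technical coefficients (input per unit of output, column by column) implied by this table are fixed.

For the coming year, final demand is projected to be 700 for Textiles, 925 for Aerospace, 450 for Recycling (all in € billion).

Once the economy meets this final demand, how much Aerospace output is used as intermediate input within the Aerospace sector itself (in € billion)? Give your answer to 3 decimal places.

Technical coefficients a_ij = z_ij / X_j:
  a_11 = 312/1560 = 0.20, a_21 = 0/1560 = 0.00, a_31 = 78/1560 = 0.05
  a_12 = 108/720 = 0.15, a_22 = 108/720 = 0.15, a_32 = 288/720 = 0.40
  a_13 = 34/680 = 0.05, a_23 = 102/680 = 0.15, a_33 = 136/680 = 0.20
I − A =
  [   0.80    -0.15    -0.05]
  [   0.00     0.85    -0.15]
  [  -0.05    -0.40     0.80]
Cofactors of I−A, C_ij = (−1)^(i+j)·(minor ij) (rows/columns in the sector order above):
  C_11 = (0.85)(0.80) − (-0.15)(-0.40) = 0.6200
  C_12 = −[(0.00)(0.80) − (-0.15)(-0.05)] = 0.0075
  C_13 = (0.00)(-0.40) − (0.85)(-0.05) = 0.0425
  C_21 = −[(-0.15)(0.80) − (-0.05)(-0.40)] = 0.1400
  C_22 = (0.80)(0.80) − (-0.05)(-0.05) = 0.6375
  C_23 = −[(0.80)(-0.40) − (-0.15)(-0.05)] = 0.3275
  C_31 = (-0.15)(-0.15) − (-0.05)(0.85) = 0.0650
  C_32 = −[(0.80)(-0.15) − (-0.05)(0.00)] = 0.1200
  C_33 = (0.80)(0.85) − (-0.15)(0.00) = 0.6800
det(I−A) = Σ_j (I−A)_1j·C_1j = (0.80)(0.6200) + (-0.15)(0.0075) + (-0.05)(0.0425) = 0.49275
adj(I−A) = Cᵀ =
  [ 0.6200   0.1400   0.0650]
  [ 0.0075   0.6375   0.1200]
  [ 0.0425   0.3275   0.6800]
(I − A)⁻¹ = adj(I−A) / det(I−A) ≈
  [   1.2582     0.2841     0.1319]
  [   0.0152     1.2938     0.2435]
  [   0.0863     0.6646     1.3800]
First solve x = (I − A)⁻¹ d = adj(I−A)·d / det(I−A); in particular x_2 = (0.0075·700 + 0.6375·925 + 0.1200·450) / 0.49275 = 648.9375 / 0.49275 ≈ 1316.97108.
Intermediate flow from 2 to 2: z_22 = a_22 · x_2 = 0.15 × 648.9375 / 0.49275 = 97.340625 / 0.49275 ≈ 197.546.

z_22 = 197.546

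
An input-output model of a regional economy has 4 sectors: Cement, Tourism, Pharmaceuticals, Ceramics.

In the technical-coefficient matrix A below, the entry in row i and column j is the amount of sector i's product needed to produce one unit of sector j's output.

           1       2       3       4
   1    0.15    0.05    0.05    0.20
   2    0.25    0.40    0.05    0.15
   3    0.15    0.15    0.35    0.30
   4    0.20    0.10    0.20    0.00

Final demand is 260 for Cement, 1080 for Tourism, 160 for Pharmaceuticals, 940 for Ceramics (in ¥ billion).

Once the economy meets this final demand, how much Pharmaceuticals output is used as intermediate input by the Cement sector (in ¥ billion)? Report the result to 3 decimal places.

z_31 = 152.852

I − A =
  [   0.85    -0.05    -0.05    -0.20]
  [  -0.25     0.60    -0.05    -0.15]
  [  -0.15    -0.15     0.65    -0.30]
  [  -0.20    -0.10    -0.20     1.00]
Compute the cofactors C_ij = (−1)^(i+j)·(3×3 minor ij) of I−A; the adjugate is their transpose:
adj(I−A) = Cᵀ =
  [ 0.33075   0.05750   0.05825   0.09225]
  [ 0.18200   0.45900   0.09000   0.13225]
  [ 0.17325   0.16050   0.45425   0.19500]
  [ 0.11900   0.08950   0.11150   0.31025]
det(I−A) = Σ_j (I−A)_1j·C_1j = (0.85)(0.33075) + (-0.05)(0.18200) + (-0.05)(0.17325) + (-0.20)(0.11900) = 0.239575
(I − A)⁻¹ = adj(I−A) / det(I−A) ≈
  [   1.3806     0.2400     0.2431     0.3851]
  [   0.7597     1.9159     0.3757     0.5520]
  [   0.7232     0.6699     1.8961     0.8139]
  [   0.4967     0.3736     0.4654     1.2950]
First solve x = (I − A)⁻¹ d = adj(I−A)·d / det(I−A); in particular x_1 = (0.33075·260 + 0.05750·1080 + 0.05825·160 + 0.09225·940) / 0.239575 = 244.13 / 0.239575 ≈ 1019.01284.
Intermediate flow from 3 to 1: z_31 = a_31 · x_1 = 0.15 × 244.13 / 0.239575 = 36.6195 / 0.239575 ≈ 152.852.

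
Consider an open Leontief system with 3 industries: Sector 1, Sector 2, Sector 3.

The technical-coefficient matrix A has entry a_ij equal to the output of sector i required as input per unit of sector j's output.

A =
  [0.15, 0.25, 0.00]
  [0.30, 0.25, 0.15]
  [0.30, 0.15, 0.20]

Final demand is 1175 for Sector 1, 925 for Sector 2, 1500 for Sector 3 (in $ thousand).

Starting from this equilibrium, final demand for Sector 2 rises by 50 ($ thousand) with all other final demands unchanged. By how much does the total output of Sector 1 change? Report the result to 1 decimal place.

I − A =
  [   0.85    -0.25     0.00]
  [  -0.30     0.75    -0.15]
  [  -0.30    -0.15     0.80]
Cofactors of I−A, C_ij = (−1)^(i+j)·(minor ij) (rows/columns in the sector order above):
  C_11 = (0.75)(0.80) − (-0.15)(-0.15) = 0.5775
  C_12 = −[(-0.30)(0.80) − (-0.15)(-0.30)] = 0.2850
  C_13 = (-0.30)(-0.15) − (0.75)(-0.30) = 0.2700
  C_21 = −[(-0.25)(0.80) − (0.00)(-0.15)] = 0.2000
  C_22 = (0.85)(0.80) − (0.00)(-0.30) = 0.6800
  C_23 = −[(0.85)(-0.15) − (-0.25)(-0.30)] = 0.2025
  C_31 = (-0.25)(-0.15) − (0.00)(0.75) = 0.0375
  C_32 = −[(0.85)(-0.15) − (0.00)(-0.30)] = 0.1275
  C_33 = (0.85)(0.75) − (-0.25)(-0.30) = 0.5625
det(I−A) = Σ_j (I−A)_1j·C_1j = (0.85)(0.5775) + (-0.25)(0.2850) + (0.00)(0.2700) = 0.419625
adj(I−A) = Cᵀ =
  [ 0.5775   0.2000   0.0375]
  [ 0.2850   0.6800   0.1275]
  [ 0.2700   0.2025   0.5625]
(I − A)⁻¹ = adj(I−A) / det(I−A) ≈
  [   1.3762     0.4766     0.0894]
  [   0.6792     1.6205     0.3038]
  [   0.6434     0.4826     1.3405]
Δx = (I − A)⁻¹ Δd with Δd having +50 in the Sector 2 component and 0 elsewhere.
So Δx_1 = L_12 · (+50), where L_12 = adj(I−A)_12 / det(I−A) = 0.2000 / 0.419625.
Δx_1 = 0.2000 × (+50) / 0.419625 = 10.00 / 0.419625 ≈ 23.8.

Δx_1 = 23.8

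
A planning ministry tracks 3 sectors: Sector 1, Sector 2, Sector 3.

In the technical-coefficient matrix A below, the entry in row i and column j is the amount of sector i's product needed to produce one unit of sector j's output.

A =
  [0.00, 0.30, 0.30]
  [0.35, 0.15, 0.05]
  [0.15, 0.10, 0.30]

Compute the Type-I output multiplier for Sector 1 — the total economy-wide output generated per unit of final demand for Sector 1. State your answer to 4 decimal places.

m_1 = 2.1590

I − A =
  [   1.00    -0.30    -0.30]
  [  -0.35     0.85    -0.05]
  [  -0.15    -0.10     0.70]
Cofactors of I−A, C_ij = (−1)^(i+j)·(minor ij) (rows/columns in the sector order above):
  C_11 = (0.85)(0.70) − (-0.05)(-0.10) = 0.5900
  C_12 = −[(-0.35)(0.70) − (-0.05)(-0.15)] = 0.2525
  C_13 = (-0.35)(-0.10) − (0.85)(-0.15) = 0.1625
  C_21 = −[(-0.30)(0.70) − (-0.30)(-0.10)] = 0.2400
  C_22 = (1.00)(0.70) − (-0.30)(-0.15) = 0.6550
  C_23 = −[(1.00)(-0.10) − (-0.30)(-0.15)] = 0.1450
  C_31 = (-0.30)(-0.05) − (-0.30)(0.85) = 0.2700
  C_32 = −[(1.00)(-0.05) − (-0.30)(-0.35)] = 0.1550
  C_33 = (1.00)(0.85) − (-0.30)(-0.35) = 0.7450
det(I−A) = Σ_j (I−A)_1j·C_1j = (1.00)(0.5900) + (-0.30)(0.2525) + (-0.30)(0.1625) = 0.4655
adj(I−A) = Cᵀ =
  [ 0.5900   0.2400   0.2700]
  [ 0.2525   0.6550   0.1550]
  [ 0.1625   0.1450   0.7450]
(I − A)⁻¹ = adj(I−A) / det(I−A) ≈
  [   1.26745     0.51557     0.58002]
  [   0.54243     1.40709     0.33298]
  [   0.34909     0.31149     1.60043]
The output multiplier for sector j is the column-j sum of the Leontief inverse (I − A)⁻¹ = adj(I−A) / det(I−A).
Column 1 of adj(I−A): (0.5900, 0.2525, 0.1625); det(I−A) = 0.4655.
m_1 = (0.5900 + 0.2525 + 0.1625) / 0.4655 = 1.005 / 0.4655 ≈ 2.1590.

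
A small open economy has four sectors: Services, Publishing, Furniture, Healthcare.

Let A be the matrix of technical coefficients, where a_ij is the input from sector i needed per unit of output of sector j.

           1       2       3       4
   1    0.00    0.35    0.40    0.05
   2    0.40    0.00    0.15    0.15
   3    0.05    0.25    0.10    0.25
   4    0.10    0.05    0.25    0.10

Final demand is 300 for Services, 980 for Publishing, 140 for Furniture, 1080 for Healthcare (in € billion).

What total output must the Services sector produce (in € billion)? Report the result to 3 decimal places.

x_1 = 1693.698

I − A =
  [   1.00    -0.35    -0.40    -0.05]
  [  -0.40     1.00    -0.15    -0.15]
  [  -0.05    -0.25     0.90    -0.25]
  [  -0.10    -0.05    -0.25     0.90]
Compute the cofactors C_ij = (−1)^(i+j)·(3×3 minor ij) of I−A; the adjugate is their transpose:
adj(I−A) = Cᵀ =
  [ 0.695750   0.362000   0.430250   0.218500]
  [ 0.324875   0.714375   0.326750   0.227875]
  [ 0.168375   0.260875   0.755250   0.262625]
  [ 0.142125   0.152375   0.275750   0.673875]
det(I−A) = Σ_j (I−A)_1j·C_1j = (1.00)(0.695750) + (-0.35)(0.324875) + (-0.40)(0.168375) + (-0.05)(0.142125) = 0.5075875
(I − A)⁻¹ = adj(I−A) / det(I−A) ≈
  [   1.3707     0.7132     0.8476     0.4305]
  [   0.6400     1.4074     0.6437     0.4489]
  [   0.3317     0.5140     1.4879     0.5174]
  [   0.2800     0.3002     0.5433     1.3276]
x = (I − A)⁻¹ d = adj(I−A)·d / det(I−A), with det(I−A) = 0.5075875:
  x_1 = (0.695750·300 + 0.362000·980 + 0.430250·140 + 0.218500·1080) / 0.5075875 = 859.70 / 0.5075875 ≈ 1693.698
  x_2 = (0.324875·300 + 0.714375·980 + 0.326750·140 + 0.227875·1080) / 0.5075875 = 1089.40 / 0.5075875 ≈ 2146.231
  x_3 = (0.168375·300 + 0.260875·980 + 0.755250·140 + 0.262625·1080) / 0.5075875 = 695.54 / 0.5075875 ≈ 1370.286
  x_4 = (0.142125·300 + 0.152375·980 + 0.275750·140 + 0.673875·1080) / 0.5075875 = 958.355 / 0.5075875 ≈ 1888.059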